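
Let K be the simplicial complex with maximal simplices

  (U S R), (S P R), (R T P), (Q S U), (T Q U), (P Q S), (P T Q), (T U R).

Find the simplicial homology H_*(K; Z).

We work with the vertex ordering P < Q < R < S < T < U. The simplices of K, each written with vertices in increasing order, are:

  0-simplices (6): P, Q, R, S, T, U
  1-simplices (12): PQ, PR, PS, PT, QS, QT, QU, RS, RT, RU, SU, TU
  2-simplices (8): PQS, PQT, PRS, PRT, QSU, QTU, RSU, RTU

Hence C_0 ≅ Z^6, C_1 ≅ Z^12, C_2 ≅ Z^8.

Boundary ∂_1: C_1 → C_0 sends each edge [p,q] (with p < q) to q − p. For instance
  ∂TU = U − T.
As a 6×12 matrix over Z this has rank 5, with invariant factors (1,1,1,1,1).

The boundary map ∂_2: C_2 → C_1 maps a triangle to the signed sum of its edges. For instance
  ∂PQS = QS − PS + PQ,
  ∂PQT = QT − PT + PQ.
This gives a 12×8 integer matrix of rank 7; reducing to Smith normal form yields diagonal entries (1,1,1,1,1,1,1).

Now H_k = ker ∂_k / im ∂_{k+1}, so:

  H_0: rank C_0 − rank ∂_1 = 6 − 5 = 1, and the invariant factors of ∂_1 are all 1, so H_0 = Z.
  H_1: rank ker ∂_1 − rank ∂_2 = (12 − 5) − 7 = 0, and the invariant factors of ∂_2 are all 1, so H_1 = 0.
  H_2: rank ker ∂_2 − rank ∂_3 = (8 − 7) − 0 = 1, and there is no ∂_3, so H_2 = Z.

As a check, the Euler characteristic is 6 − 12 + 8 = 2, which agrees with 1 − 0 + 1 = 2.

H_0 ≅ Z,  H_1 = 0,  H_2 ≅ Z.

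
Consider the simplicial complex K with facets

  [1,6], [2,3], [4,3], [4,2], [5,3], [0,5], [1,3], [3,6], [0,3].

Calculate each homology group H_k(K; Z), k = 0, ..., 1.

Fix the vertex order 0 < 1 < 2 < 3 < 4 < 5 < 6 and write every simplex with vertices in increasing order. Then dim K = 1 and the simplices of K are:

  0-simplices (7): [0], [1], [2], [3], [4], [5], [6]
  1-simplices (9): [0,3], [0,5], [1,3], [1,6], [2,3], [2,4], [3,4], [3,5], [3,6]

so the chain groups are C_0 ≅ Z^7, C_1 ≅ Z^9.

Boundary ∂_1: C_1 → C_0 maps an edge to its endpoints' difference, ∂[p,q] = q − p. For instance
  ∂[0,5] = [5] − [0].
This gives a 7×9 integer matrix of rank 6; reducing to Smith normal form yields diagonal entries (1,1,1,1,1,1).

From H_k ≅ ker(∂_k) / im(∂_{k+1}) we obtain:

  H_0: rank C_0 − rank ∂_1 = 7 − 6 = 1, and the invariant factors of ∂_1 are all 1, so H_0 = Z.
  H_1: rank ker ∂_1 − rank ∂_2 = (9 − 6) − 0 = 3, and there is no ∂_2, so H_1 = Z^3.

H_0 = Z,  H_1 = Z^3.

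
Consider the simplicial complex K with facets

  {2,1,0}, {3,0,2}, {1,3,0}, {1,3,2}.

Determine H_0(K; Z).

H_0 ≅ Z.

Take the total order 0 < 1 < 2 < 3 on the vertex set. Then K (dimension 2) consists of the simplices:

  0-simplices (4): [0], [1], [2], [3]
  1-simplices (6): [0,1], [0,2], [0,3], [1,2], [1,3], [2,3]
  2-simplices (4): [0,1,2], [0,1,3], [0,2,3], [1,2,3]

Hence C_0 ≅ Z^4, C_1 ≅ Z^6, C_2 ≅ Z^4.

The boundary map ∂_1: C_1 → C_0 is given by ∂[p,q] = [q] − [p]. For instance
  ∂[2,3] = [3] − [2].
The resulting 4×6 matrix has rank 3, and its Smith normal form has invariant factors (1,1,1).

∂_2: C_2 → C_1 maps a triangle to the signed sum of its edges. For instance
  ∂[0,1,3] = [1,3] − [0,3] + [0,1],
  ∂[0,1,2] = [1,2] − [0,2] + [0,1].
The 6×4 boundary matrix has rank 3 and Smith normal form diag(1,1,1).

Now H_k = ker ∂_k / im ∂_{k+1}, so:

  H_0: rank C_0 − rank ∂_1 = 4 − 3 = 1, and the invariant factors of ∂_1 are all 1, so H_0 = Z.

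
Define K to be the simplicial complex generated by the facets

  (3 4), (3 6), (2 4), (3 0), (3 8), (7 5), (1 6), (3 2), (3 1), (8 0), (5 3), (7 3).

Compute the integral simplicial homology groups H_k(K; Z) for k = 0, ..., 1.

We work with the vertex ordering 0 < 1 < 2 < 3 < 4 < 5 < 6 < 7 < 8. The simplices of K, each written with vertices in increasing order, are:

  0-simplices (9): [0], [1], [2], [3], [4], [5], [6], [7], [8]
  1-simplices (12): [0,3], [0,8], [1,3], [1,6], [2,3], [2,4], [3,4], [3,5], [3,6], [3,7], [3,8], [5,7]

so the chain groups are C_0 ≅ Z^9, C_1 ≅ Z^12.

∂_1: C_1 → C_0 maps an edge to its endpoints' difference, ∂[p,q] = q − p.
As a 9×12 matrix over Z this has rank 8, with invariant factors (1,1,1,1,1,1,1,1).

Now H_k = ker ∂_k / im ∂_{k+1}, so:

  H_0: rank C_0 − rank ∂_1 = 9 − 8 = 1, and the invariant factors of ∂_1 are all 1, so H_0 ≅ Z.
  H_1: rank ker ∂_1 − rank ∂_2 = (12 − 8) − 0 = 4, and there is no ∂_2, so H_1 ≅ Z^4.

(K is a triangulation of a wedge of 4 circles.)

H_0 ≅ Z,  H_1 ≅ Z^4.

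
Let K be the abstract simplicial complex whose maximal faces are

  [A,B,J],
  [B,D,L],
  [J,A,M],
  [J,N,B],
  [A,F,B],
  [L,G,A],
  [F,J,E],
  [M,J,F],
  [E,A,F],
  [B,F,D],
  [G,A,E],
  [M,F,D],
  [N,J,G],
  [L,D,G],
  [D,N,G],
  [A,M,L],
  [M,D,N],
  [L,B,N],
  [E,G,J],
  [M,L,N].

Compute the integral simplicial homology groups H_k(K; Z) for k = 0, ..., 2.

H_0 ≅ Z,  H_1 ≅ Z ⊕ Z/2,  H_2 = 0.

Take the total order A < B < D < E < F < G < J < L < M < N on the vertex set. Then K (dimension 2) consists of the simplices:

  0-simplices (10): A, B, D, E, F, G, J, L, M, N
  1-simplices (30): AB, AE, AF, AG, AJ, AL, AM, BD, BF, BJ, BL, BN, DF, DG, DL, DM, DN, EF, EG, EJ, FJ, FM, GJ, GL, GN, JM, JN, LM, LN, MN
  2-simplices (20): ABF, ABJ, AEF, AEG, AGL, AJM, ALM, BDF, BDL, BJN, BLN, DFM, DGL, DGN, DMN, EFJ, EGJ, FJM, GJN, LMN

giving chain groups C_0 ≅ Z^10, C_1 ≅ Z^30, C_2 ≅ Z^20.

∂_1: C_1 → C_0 sends each edge [p,q] (with p < q) to q − p.
As a 10×30 matrix over Z this has rank 9, with invariant factors (1,1,1,1,1,1,1,1,1).

Boundary ∂_2: C_2 → C_1 maps a triangle to the signed sum of its edges. For instance
  ∂DFM = FM − DM + DF,
  ∂LMN = MN − LN + LM.
The 30×20 boundary matrix has rank 20 and Smith normal form diag(1,1,1,1,1,1,1,1,1,1,1,1,1,1,1,1,1,1,1,2).

Computing H_k = (kernel of ∂_k) / (image of ∂_{k+1}):

  H_0: rank C_0 − rank ∂_1 = 10 − 9 = 1, and the invariant factors of ∂_1 are all 1, so H_0 = Z.
  H_1: rank ker ∂_1 − rank ∂_2 = (30 − 9) − 20 = 1, and ∂_2 has invariant factor 2 > 1, so H_1 = Z ⊕ Z/2.
  H_2: rank ker ∂_2 − rank ∂_3 = (20 − 20) − 0 = 0, and there is no ∂_3, so H_2 = 0.

(K is a triangulation of the Klein bottle.)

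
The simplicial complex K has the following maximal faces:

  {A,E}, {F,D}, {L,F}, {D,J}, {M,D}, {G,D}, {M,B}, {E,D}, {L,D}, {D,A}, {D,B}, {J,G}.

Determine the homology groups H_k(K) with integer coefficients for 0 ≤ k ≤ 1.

H_0 = Z,  H_1 = Z^4.

Take the total order A < B < D < E < F < G < J < L < M on the vertex set. Then K (dimension 1) consists of the simplices:

  0-simplices (9): A, B, D, E, F, G, J, L, M
  1-simplices (12): AD, AE, BD, BM, DE, DF, DG, DJ, DL, DM, FL, GJ

giving chain groups C_0 ≅ Z^9, C_1 ≅ Z^12.

Boundary ∂_1: C_1 → C_0 maps an edge to its endpoints' difference, ∂[p,q] = q − p.
The 9×12 boundary matrix has rank 8 and Smith normal form diag(1,1,1,1,1,1,1,1).

Computing H_k = (kernel of ∂_k) / (image of ∂_{k+1}):

  H_0: rank C_0 − rank ∂_1 = 9 − 8 = 1, and the invariant factors of ∂_1 are all 1, so H_0 = Z.
  H_1: rank ker ∂_1 − rank ∂_2 = (12 − 8) − 0 = 4, and there is no ∂_2, so H_1 = Z^4.

As a check, the Euler characteristic is 9 − 12 = -3, which agrees with 1 − 4 = -3.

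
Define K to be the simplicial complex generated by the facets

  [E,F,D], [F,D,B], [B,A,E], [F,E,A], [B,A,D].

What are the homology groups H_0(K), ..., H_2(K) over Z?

We work with the vertex ordering A < B < D < E < F. The simplices of K, each written with vertices in increasing order, are:

  0-simplices (5): A, B, D, E, F
  1-simplices (10): AB, AD, AE, AF, BD, BE, BF, DE, DF, EF
  2-simplices (5): ABD, ABE, AEF, BDF, DEF

giving chain groups C_0 ≅ Z^5, C_1 ≅ Z^10, C_2 ≅ Z^5.

Boundary ∂_1: C_1 → C_0 is given by ∂[p,q] = [q] − [p].
The resulting 5×10 matrix has rank 4, and its Smith normal form has invariant factors (1,1,1,1).

The boundary map ∂_2: C_2 → C_1 sends each 2-simplex [p,q,r] to [q,r] − [p,r] + [p,q]. For instance
  ∂AEF = EF − AF + AE,
  ∂ABD = BD − AD + AB.
The resulting 10×5 matrix has rank 5, and its Smith normal form has invariant factors (1,1,1,1,1).

Now H_k = ker ∂_k / im ∂_{k+1}, so:

  H_0: rank C_0 − rank ∂_1 = 5 − 4 = 1, and the invariant factors of ∂_1 are all 1, so H_0 = Z.
  H_1: rank ker ∂_1 − rank ∂_2 = (10 − 4) − 5 = 1, and the invariant factors of ∂_2 are all 1, so H_1 = Z.
  H_2: rank ker ∂_2 − rank ∂_3 = (5 − 5) − 0 = 0, and there is no ∂_3, so H_2 = 0.

(K is a triangulation of the Möbius band.)

H_0 = Z,  H_1 = Z,  H_2 = 0.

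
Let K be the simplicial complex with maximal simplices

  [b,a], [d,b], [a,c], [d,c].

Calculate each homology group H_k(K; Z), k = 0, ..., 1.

Fix the vertex order a < b < c < d and write every simplex with vertices in increasing order. Then dim K = 1 and the simplices of K are:

  0-simplices (4): a, b, c, d
  1-simplices (4): ab, ac, bd, cd

so the chain groups are C_0 ≅ Z^4, C_1 ≅ Z^4.

∂_1: C_1 → C_0 maps an edge to its endpoints' difference, ∂[p,q] = q − p. For instance
  ∂ab = b − a.
As a 4×4 matrix over Z this has rank 3, with invariant factors (1,1,1).

From H_k ≅ ker(∂_k) / im(∂_{k+1}) we obtain:

  H_0: rank C_0 − rank ∂_1 = 4 − 3 = 1, and the invariant factors of ∂_1 are all 1, so H_0 = Z.
  H_1: rank ker ∂_1 − rank ∂_2 = (4 − 3) − 0 = 1, and there is no ∂_2, so H_1 = Z.

H_0 ≅ Z,  H_1 ≅ Z.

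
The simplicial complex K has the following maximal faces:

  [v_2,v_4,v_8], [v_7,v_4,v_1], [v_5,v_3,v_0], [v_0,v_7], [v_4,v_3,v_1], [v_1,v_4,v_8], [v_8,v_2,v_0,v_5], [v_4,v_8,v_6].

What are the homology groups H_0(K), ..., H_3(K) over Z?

Order the vertices as v_0 < v_1 < v_2 < v_3 < v_4 < v_5 < v_6 < v_7 < v_8. Listing each simplex with vertices in this order, K has dimension 3 with simplices:

  0-simplices (9): [v_0], [v_1], [v_2], [v_3], [v_4], [v_5], [v_6], [v_7], [v_8]
  1-simplices (19): (19 of them)
  2-simplices (10): [v_0,v_2,v_5], [v_0,v_2,v_8], [v_0,v_3,v_5], [v_0,v_5,v_8], [v_1,v_3,v_4], [v_1,v_4,v_7], [v_1,v_4,v_8], [v_2,v_4,v_8], [v_2,v_5,v_8], [v_4,v_6,v_8]
  3-simplices (1): [v_0,v_2,v_5,v_8]

giving chain groups C_0 ≅ Z^9, C_1 ≅ Z^19, C_2 ≅ Z^10, C_3 ≅ Z^1.

∂_1: C_1 → C_0 sends each edge [p,q] (with p < q) to q − p.
This gives a 9×19 integer matrix of rank 8; reducing to Smith normal form yields diagonal entries (1,1,1,1,1,1,1,1).

The boundary map ∂_2: C_2 → C_1 sends each 2-simplex [p,q,r] to [q,r] − [p,r] + [p,q]. For instance
  ∂[v_1,v_4,v_7] = [v_4,v_7] − [v_1,v_7] + [v_1,v_4],
  ∂[v_1,v_3,v_4] = [v_3,v_4] − [v_1,v_4] + [v_1,v_3].
The resulting 19×10 matrix has rank 9, and its Smith normal form has invariant factors (1,1,1,1,1,1,1,1,1).

Boundary ∂_3: C_3 → C_2 sends each 3-simplex σ to the alternating sum Σ_i (−1)^i (σ with its i-th vertex removed). For instance
  ∂[v_0,v_2,v_5,v_8] = [v_2,v_5,v_8] − [v_0,v_5,v_8] + [v_0,v_2,v_8] − [v_0,v_2,v_5].
As a 10×1 matrix over Z this has rank 1, with invariant factors (1).

Now H_k = ker ∂_k / im ∂_{k+1}, so:

  H_0: rank C_0 − rank ∂_1 = 9 − 8 = 1, and the invariant factors of ∂_1 are all 1, so H_0 ≅ Z.
  H_1: rank ker ∂_1 − rank ∂_2 = (19 − 8) − 9 = 2, and the invariant factors of ∂_2 are all 1, so H_1 ≅ Z^2.
  H_2: rank ker ∂_2 − rank ∂_3 = (10 − 9) − 1 = 0, and the invariant factors of ∂_3 are all 1, so H_2 ≅ 0.
  H_3: rank ker ∂_3 − rank ∂_4 = (1 − 1) − 0 = 0, and there is no ∂_4, so H_3 ≅ 0.

As a check, the Euler characteristic is 9 − 19 + 10 − 1 = -1, which agrees with 1 − 2 + 0 − 0 = -1.

H_0 = Z,  H_1 = Z^2,  H_2 = 0,  H_3 = 0.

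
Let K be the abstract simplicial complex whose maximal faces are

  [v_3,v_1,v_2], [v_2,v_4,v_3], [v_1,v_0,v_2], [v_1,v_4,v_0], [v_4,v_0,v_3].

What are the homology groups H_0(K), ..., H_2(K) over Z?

H_0 ≅ Z,  H_1 ≅ Z,  H_2 = 0.

We work with the vertex ordering v_0 < v_1 < v_2 < v_3 < v_4. The simplices of K, each written with vertices in increasing order, are:

  0-simplices (5): [v_0], [v_1], [v_2], [v_3], [v_4]
  1-simplices (10): [v_0,v_1], [v_0,v_2], [v_0,v_3], [v_0,v_4], [v_1,v_2], [v_1,v_3], [v_1,v_4], [v_2,v_3], [v_2,v_4], [v_3,v_4]
  2-simplices (5): [v_0,v_1,v_2], [v_0,v_1,v_4], [v_0,v_3,v_4], [v_1,v_2,v_3], [v_2,v_3,v_4]

giving chain groups C_0 ≅ Z^5, C_1 ≅ Z^10, C_2 ≅ Z^5.

Boundary ∂_1: C_1 → C_0 sends each edge [p,q] (with p < q) to q − p.
As a 5×10 matrix over Z this has rank 4, with invariant factors (1,1,1,1).

Boundary ∂_2: C_2 → C_1 acts by ∂[p,q,r] = [q,r] − [p,r] + [p,q]. For instance
  ∂[v_2,v_3,v_4] = [v_3,v_4] − [v_2,v_4] + [v_2,v_3],
  ∂[v_0,v_1,v_2] = [v_1,v_2] − [v_0,v_2] + [v_0,v_1].
As a 10×5 matrix over Z this has rank 5, with invariant factors (1,1,1,1,1).

Now H_k = ker ∂_k / im ∂_{k+1}, so:

  H_0: rank C_0 − rank ∂_1 = 5 − 4 = 1, and the invariant factors of ∂_1 are all 1, so H_0 = Z.
  H_1: rank ker ∂_1 − rank ∂_2 = (10 − 4) − 5 = 1, and the invariant factors of ∂_2 are all 1, so H_1 = Z.
  H_2: rank ker ∂_2 − rank ∂_3 = (5 − 5) − 0 = 0, and there is no ∂_3, so H_2 = 0.

As a check, the Euler characteristic is 5 − 10 + 5 = 0, which agrees with 1 − 1 + 0 = 0.
(K is a triangulation of the Möbius band.)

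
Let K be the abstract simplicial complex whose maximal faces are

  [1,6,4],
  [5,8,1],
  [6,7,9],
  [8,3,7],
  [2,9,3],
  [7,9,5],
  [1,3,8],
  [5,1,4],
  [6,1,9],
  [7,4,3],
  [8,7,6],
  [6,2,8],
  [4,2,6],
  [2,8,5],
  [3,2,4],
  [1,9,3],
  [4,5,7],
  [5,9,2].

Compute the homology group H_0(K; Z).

K has 9 vertices, 27 edges, 18 triangles.
rank ∂_0 = 0, rank ∂_1 = 8 ⇒ b_0 = 9 − 0 − 8 = 1; all invariant factors of ∂_1 are 1 so no torsion. So H_0 = Z.

H_0 ≅ Z.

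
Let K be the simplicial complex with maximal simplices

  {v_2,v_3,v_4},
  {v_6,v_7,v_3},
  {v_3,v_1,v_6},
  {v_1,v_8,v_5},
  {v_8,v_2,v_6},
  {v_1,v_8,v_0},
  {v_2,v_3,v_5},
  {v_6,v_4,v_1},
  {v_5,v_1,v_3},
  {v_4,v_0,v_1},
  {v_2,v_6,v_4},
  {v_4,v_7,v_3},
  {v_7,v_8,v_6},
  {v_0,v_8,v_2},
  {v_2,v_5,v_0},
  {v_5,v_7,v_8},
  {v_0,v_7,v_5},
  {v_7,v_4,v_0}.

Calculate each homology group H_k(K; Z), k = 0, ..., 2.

Fix the vertex order v_0 < v_1 < v_2 < v_3 < v_4 < v_5 < v_6 < v_7 < v_8 and write every simplex with vertices in increasing order. Then dim K = 2 and the simplices of K are:

  0-simplices (9): [v_0], [v_1], [v_2], [v_3], [v_4], [v_5], [v_6], [v_7], [v_8]
  1-simplices (27): (27 of them)
  2-simplices (18): (18 of them)

so the chain groups are C_0 ≅ Z^9, C_1 ≅ Z^27, C_2 ≅ Z^18.

∂_1: C_1 → C_0 is given by ∂[p,q] = [q] − [p]. For instance
  ∂[v_7,v_8] = [v_8] − [v_7].
The resulting 9×27 matrix has rank 8, and its Smith normal form has invariant factors (1,1,1,1,1,1,1,1).

Boundary ∂_2: C_2 → C_1 maps a triangle to the signed sum of its edges. For instance
  ∂[v_0,v_2,v_8] = [v_2,v_8] − [v_0,v_8] + [v_0,v_2],
  ∂[v_1,v_3,v_6] = [v_3,v_6] − [v_1,v_6] + [v_1,v_3].
The resulting 27×18 matrix has rank 18, and its Smith normal form has invariant factors (1,1,1,1,1,1,1,1,1,1,1,1,1,1,1,1,1,2).

Reading off H_k = ker ∂_k / im ∂_{k+1}:

  H_0: rank C_0 − rank ∂_1 = 9 − 8 = 1, and the invariant factors of ∂_1 are all 1, so H_0 ≅ Z.
  H_1: rank ker ∂_1 − rank ∂_2 = (27 − 8) − 18 = 1, and ∂_2 has invariant factor 2 > 1, so H_1 ≅ Z ⊕ Z/2Z.
  H_2: rank ker ∂_2 − rank ∂_3 = (18 − 18) − 0 = 0, and there is no ∂_3, so H_2 ≅ 0.

H_0 ≅ Z,  H_1 ≅ Z ⊕ Z/2Z,  H_2 = 0.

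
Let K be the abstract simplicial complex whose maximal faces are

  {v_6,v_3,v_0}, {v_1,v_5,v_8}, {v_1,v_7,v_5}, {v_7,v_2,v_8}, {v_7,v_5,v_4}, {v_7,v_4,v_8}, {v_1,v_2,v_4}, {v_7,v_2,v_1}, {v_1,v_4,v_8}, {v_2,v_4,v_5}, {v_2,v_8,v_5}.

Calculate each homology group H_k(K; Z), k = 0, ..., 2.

Fix the vertex order v_0 < v_1 < v_2 < v_3 < v_4 < v_5 < v_6 < v_7 < v_8 and write every simplex with vertices in increasing order. Then dim K = 2 and the simplices of K are:

  0-simplices (9): [v_0], [v_1], [v_2], [v_3], [v_4], [v_5], [v_6], [v_7], [v_8]
  1-simplices (18): (18 of them)
  2-simplices (11): (11 of them)

Hence C_0 ≅ Z^9, C_1 ≅ Z^18, C_2 ≅ Z^11.

∂_1: C_1 → C_0 sends each edge [p,q] (with p < q) to q − p.
This gives a 9×18 integer matrix of rank 7; reducing to Smith normal form yields diagonal entries (1,1,1,1,1,1,1).

The boundary map ∂_2: C_2 → C_1 sends each 2-simplex [p,q,r] to [q,r] − [p,r] + [p,q]. For instance
  ∂[v_1,v_2,v_7] = [v_2,v_7] − [v_1,v_7] + [v_1,v_2],
  ∂[v_1,v_2,v_4] = [v_2,v_4] − [v_1,v_4] + [v_1,v_2].
This gives a 18×11 integer matrix of rank 11; reducing to Smith normal form yields diagonal entries (1,1,1,1,1,1,1,1,1,1,2).

Now H_k = ker ∂_k / im ∂_{k+1}, so:

  H_0: rank C_0 − rank ∂_1 = 9 − 7 = 2, and the invariant factors of ∂_1 are all 1, so H_0 ≅ Z^2.
  H_1: rank ker ∂_1 − rank ∂_2 = (18 − 7) − 11 = 0, and ∂_2 has invariant factor 2 > 1, so H_1 ≅ Z/2.
  H_2: rank ker ∂_2 − rank ∂_3 = (11 − 11) − 0 = 0, and there is no ∂_3, so H_2 ≅ 0.

As a check, the Euler characteristic is 9 − 18 + 11 = 2, which agrees with 2 − 0 + 0 = 2.
(K is a triangulation of the disjoint union of the 2-simplex and the real projective plane RP^2.)

H_0 = Z^2,  H_1 = Z/2,  H_2 = 0.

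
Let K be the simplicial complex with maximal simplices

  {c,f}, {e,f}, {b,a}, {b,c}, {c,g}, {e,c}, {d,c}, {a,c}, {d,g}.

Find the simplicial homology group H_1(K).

Take the total order a < b < c < d < e < f < g on the vertex set. Then K (dimension 1) consists of the simplices:

  0-simplices (7): a, b, c, d, e, f, g
  1-simplices (9): ab, ac, bc, cd, ce, cf, cg, dg, ef

Hence C_0 ≅ Z^7, C_1 ≅ Z^9.

Boundary ∂_1: C_1 → C_0 maps an edge to its endpoints' difference, ∂[p,q] = q − p.
As a 7×9 matrix over Z this has rank 6, with invariant factors (1,1,1,1,1,1).

Now H_k = ker ∂_k / im ∂_{k+1}, so:

  H_1: rank ker ∂_1 − rank ∂_2 = (9 − 6) − 0 = 3, and there is no ∂_2, so H_1 = Z^3.

H_1 = Z^3.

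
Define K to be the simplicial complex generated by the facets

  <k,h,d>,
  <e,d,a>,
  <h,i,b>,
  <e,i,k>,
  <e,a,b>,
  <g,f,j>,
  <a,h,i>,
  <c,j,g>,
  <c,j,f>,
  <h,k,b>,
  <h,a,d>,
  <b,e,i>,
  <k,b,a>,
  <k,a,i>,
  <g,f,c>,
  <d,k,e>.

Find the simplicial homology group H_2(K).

H_2 ≅ Z.

Take the total order a < b < c < d < e < f < g < h < i < j < k on the vertex set. Then K (dimension 2) consists of the simplices:

  0-simplices (11): a, b, c, d, e, f, g, h, i, j, k
  1-simplices (24): ab, ad, ae, ah, ai, ak, be, bh, bi, bk, cf, cg, cj, de, dh, dk, ei, ek, fg, fj, gj, hi, hk, ik
  2-simplices (16): abe, abk, ade, adh, ahi, aik, bei, bhi, bhk, cfg, cfj, cgj, dek, dhk, eik, fgj

Hence C_0 ≅ Z^11, C_1 ≅ Z^24, C_2 ≅ Z^16.

Boundary ∂_1: C_1 → C_0 maps an edge to its endpoints' difference, ∂[p,q] = q − p.
As a 11×24 matrix over Z this has rank 9, with invariant factors (1,1,1,1,1,1,1,1,1).

Boundary ∂_2: C_2 → C_1 acts by ∂[p,q,r] = [q,r] − [p,r] + [p,q]. For instance
  ∂cgj = gj − cj + cg,
  ∂abk = bk − ak + ab.
As a 24×16 matrix over Z this has rank 15, with invariant factors (1,1,1,1,1,1,1,1,1,1,1,1,1,1,2).

From H_k ≅ ker(∂_k) / im(∂_{k+1}) we obtain:

  H_2: rank ker ∂_2 − rank ∂_3 = (16 − 15) − 0 = 1, and there is no ∂_3, so H_2 = Z.

(K is a triangulation of the disjoint union of the real projective plane RP^2 and the 2-sphere S^2.)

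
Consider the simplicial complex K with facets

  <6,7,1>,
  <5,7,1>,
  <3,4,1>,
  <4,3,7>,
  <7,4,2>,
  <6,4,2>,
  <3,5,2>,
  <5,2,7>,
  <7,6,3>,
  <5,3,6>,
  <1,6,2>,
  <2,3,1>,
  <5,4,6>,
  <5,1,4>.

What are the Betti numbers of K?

b_0 = 1, b_1 = 2, b_2 = 1.

Order the vertices as 1 < 2 < 3 < 4 < 5 < 6 < 7. Listing each simplex with vertices in this order, K has dimension 2 with simplices:

  0-simplices (7): [1], [2], [3], [4], [5], [6], [7]
  1-simplices (21): [1,2], [1,3], [1,4], [1,5], [1,6], [1,7], [2,3], [2,4], [2,5], [2,6], [2,7], [3,4], [3,5], [3,6], [3,7], [4,5], [4,6], [4,7], [5,6], [5,7], [6,7]
  2-simplices (14): [1,2,3], [1,2,6], [1,3,4], [1,4,5], [1,5,7], [1,6,7], [2,3,5], [2,4,6], [2,4,7], [2,5,7], [3,4,7], [3,5,6], [3,6,7], [4,5,6]

giving chain groups C_0 ≅ Z^7, C_1 ≅ Z^21, C_2 ≅ Z^14.

The boundary map ∂_1: C_1 → C_0 maps an edge to its endpoints' difference, ∂[p,q] = q − p. For instance
  ∂[2,4] = [4] − [2].
As a 7×21 matrix over Z this has rank 6, with invariant factors (1,1,1,1,1,1).

∂_2: C_2 → C_1 maps a triangle to the signed sum of its edges. For instance
  ∂[2,5,7] = [5,7] − [2,7] + [2,5],
  ∂[4,5,6] = [5,6] − [4,6] + [4,5].
As a 21×14 matrix over Z this has rank 13, with invariant factors (1,1,1,1,1,1,1,1,1,1,1,1,1).

From H_k ≅ ker(∂_k) / im(∂_{k+1}) we obtain:

  H_0: rank C_0 − rank ∂_1 = 7 − 6 = 1, and the invariant factors of ∂_1 are all 1, so H_0 ≅ Z.
  H_1: rank ker ∂_1 − rank ∂_2 = (21 − 6) − 13 = 2, and the invariant factors of ∂_2 are all 1, so H_1 ≅ Z^2.
  H_2: rank ker ∂_2 − rank ∂_3 = (14 − 13) − 0 = 1, and there is no ∂_3, so H_2 ≅ Z.

As a check, the Euler characteristic is 7 − 21 + 14 = 0, which agrees with 1 − 2 + 1 = 0.

Hence the Betti numbers are b_0 = 1, b_1 = 2, b_2 = 1.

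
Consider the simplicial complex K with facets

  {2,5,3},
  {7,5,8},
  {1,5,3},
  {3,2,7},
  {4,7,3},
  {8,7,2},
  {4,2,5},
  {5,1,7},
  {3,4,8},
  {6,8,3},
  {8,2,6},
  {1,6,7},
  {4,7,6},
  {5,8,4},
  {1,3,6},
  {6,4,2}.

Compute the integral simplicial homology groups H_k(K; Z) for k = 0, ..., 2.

K has 8 vertices, 24 edges, 16 triangles.
rank ∂_0 = 0, rank ∂_1 = 7 ⇒ b_0 = 8 − 0 − 7 = 1; all invariant factors of ∂_1 are 1 so no torsion. So H_0 ≅ Z.
rank ∂_1 = 7, rank ∂_2 = 15 ⇒ b_1 = 24 − 7 − 15 = 2; all invariant factors of ∂_2 are 1 so no torsion. So H_1 ≅ Z^2.
rank ∂_2 = 15, rank ∂_3 = 0 ⇒ b_2 = 16 − 15 − 0 = 1. So H_2 ≅ Z.

H_0 ≅ Z,  H_1 ≅ Z^2,  H_2 ≅ Z.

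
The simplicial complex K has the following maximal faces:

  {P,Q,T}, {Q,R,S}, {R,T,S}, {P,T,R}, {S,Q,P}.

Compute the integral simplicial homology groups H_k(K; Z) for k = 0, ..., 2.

H_0 = Z,  H_1 = Z,  H_2 = 0.

We work with the vertex ordering P < Q < R < S < T. The simplices of K, each written with vertices in increasing order, are:

  0-simplices (5): P, Q, R, S, T
  1-simplices (10): PQ, PR, PS, PT, QR, QS, QT, RS, RT, ST
  2-simplices (5): PQS, PQT, PRT, QRS, RST

giving chain groups C_0 ≅ Z^5, C_1 ≅ Z^10, C_2 ≅ Z^5.

Boundary ∂_1: C_1 → C_0 sends each edge [p,q] (with p < q) to q − p.
This gives a 5×10 integer matrix of rank 4; reducing to Smith normal form yields diagonal entries (1,1,1,1).

Boundary ∂_2: C_2 → C_1 maps a triangle to the signed sum of its edges. For instance
  ∂PRT = RT − PT + PR,
  ∂QRS = RS − QS + QR.
As a 10×5 matrix over Z this has rank 5, with invariant factors (1,1,1,1,1).

Now H_k = ker ∂_k / im ∂_{k+1}, so:

  H_0: rank C_0 − rank ∂_1 = 5 − 4 = 1, and the invariant factors of ∂_1 are all 1, so H_0 ≅ Z.
  H_1: rank ker ∂_1 − rank ∂_2 = (10 − 4) − 5 = 1, and the invariant factors of ∂_2 are all 1, so H_1 ≅ Z.
  H_2: rank ker ∂_2 − rank ∂_3 = (5 − 5) − 0 = 0, and there is no ∂_3, so H_2 ≅ 0.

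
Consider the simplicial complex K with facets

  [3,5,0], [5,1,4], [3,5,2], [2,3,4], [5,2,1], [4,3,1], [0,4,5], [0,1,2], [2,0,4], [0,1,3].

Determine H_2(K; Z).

Order the vertices as 0 < 1 < 2 < 3 < 4 < 5. Listing each simplex with vertices in this order, K has dimension 2 with simplices:

  0-simplices (6): [0], [1], [2], [3], [4], [5]
  1-simplices (15): [0,1], [0,2], [0,3], [0,4], [0,5], [1,2], [1,3], [1,4], [1,5], [2,3], [2,4], [2,5], [3,4], [3,5], [4,5]
  2-simplices (10): [0,1,2], [0,1,3], [0,2,4], [0,3,5], [0,4,5], [1,2,5], [1,3,4], [1,4,5], [2,3,4], [2,3,5]

Hence C_0 ≅ Z^6, C_1 ≅ Z^15, C_2 ≅ Z^10.

Boundary ∂_1: C_1 → C_0 maps an edge to its endpoints' difference, ∂[p,q] = q − p. For instance
  ∂[1,5] = [5] − [1].
The 6×15 boundary matrix has rank 5 and Smith normal form diag(1,1,1,1,1).

Boundary ∂_2: C_2 → C_1 sends each 2-simplex [p,q,r] to [q,r] − [p,r] + [p,q]. For instance
  ∂[0,3,5] = [3,5] − [0,5] + [0,3],
  ∂[2,3,5] = [3,5] − [2,5] + [2,3].
This gives a 15×10 integer matrix of rank 10; reducing to Smith normal form yields diagonal entries (1,1,1,1,1,1,1,1,1,2).

From H_k ≅ ker(∂_k) / im(∂_{k+1}) we obtain:

  H_2: rank ker ∂_2 − rank ∂_3 = (10 − 10) − 0 = 0, and there is no ∂_3, so H_2 ≅ 0.

H_2 = 0.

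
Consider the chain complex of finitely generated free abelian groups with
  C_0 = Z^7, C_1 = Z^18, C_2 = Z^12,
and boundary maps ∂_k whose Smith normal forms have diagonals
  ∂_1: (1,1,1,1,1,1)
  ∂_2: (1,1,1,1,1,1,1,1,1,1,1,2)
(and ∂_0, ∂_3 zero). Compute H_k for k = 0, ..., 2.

H_0: b_0 = 7 − 0 − 6 = 1; torsion from ∂_1 factors > 1: none. So H_0 ≅ Z.
H_1: b_1 = 18 − 6 − 12 = 0; torsion from ∂_2 factors > 1: [2]. So H_1 ≅ Z/2Z.
H_2: b_2 = 12 − 12 − 0 = 0; torsion from ∂_3 factors > 1: none. So H_2 ≅ 0.

H_0 ≅ Z,  H_1 ≅ Z/2Z,  H_2 = 0.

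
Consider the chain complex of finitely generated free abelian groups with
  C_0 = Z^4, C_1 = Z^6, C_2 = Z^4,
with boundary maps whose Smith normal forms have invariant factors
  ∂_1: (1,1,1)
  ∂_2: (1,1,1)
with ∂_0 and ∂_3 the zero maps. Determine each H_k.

H_0: b_0 = 4 − 0 − 3 = 1; torsion from ∂_1 factors > 1: none. So H_0 = Z.
H_1: b_1 = 6 − 3 − 3 = 0; torsion from ∂_2 factors > 1: none. So H_1 = 0.
H_2: b_2 = 4 − 3 − 0 = 1; torsion from ∂_3 factors > 1: none. So H_2 = Z.

H_0 = Z,  H_1 = 0,  H_2 = Z.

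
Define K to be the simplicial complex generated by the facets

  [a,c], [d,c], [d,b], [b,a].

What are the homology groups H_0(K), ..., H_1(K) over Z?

H_0 = Z,  H_1 = Z.

We work with the vertex ordering a < b < c < d. The simplices of K, each written with vertices in increasing order, are:

  0-simplices (4): a, b, c, d
  1-simplices (4): ab, ac, bd, cd

so the chain groups are C_0 ≅ Z^4, C_1 ≅ Z^4.

∂_1: C_1 → C_0 is given by ∂[p,q] = [q] − [p]. For instance
  ∂cd = d − c.
The resulting 4×4 matrix has rank 3, and its Smith normal form has invariant factors (1,1,1).

Computing H_k = (kernel of ∂_k) / (image of ∂_{k+1}):

  H_0: rank C_0 − rank ∂_1 = 4 − 3 = 1, and the invariant factors of ∂_1 are all 1, so H_0 ≅ Z.
  H_1: rank ker ∂_1 − rank ∂_2 = (4 − 3) − 0 = 1, and there is no ∂_2, so H_1 ≅ Z.

(K is a triangulation of the circle S^1.)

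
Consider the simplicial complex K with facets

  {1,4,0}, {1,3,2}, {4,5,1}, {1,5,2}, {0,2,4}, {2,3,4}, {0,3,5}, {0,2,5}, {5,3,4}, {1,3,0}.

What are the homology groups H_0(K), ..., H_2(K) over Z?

K has 6 vertices, 15 edges, 10 triangles.
rank ∂_0 = 0, rank ∂_1 = 5 ⇒ b_0 = 6 − 0 − 5 = 1; all invariant factors of ∂_1 are 1 so no torsion. So H_0 ≅ Z.
rank ∂_1 = 5, rank ∂_2 = 10 ⇒ b_1 = 15 − 5 − 10 = 0; ∂_2 has invariant factor(s) [2] giving torsion. So H_1 ≅ Z/2.
rank ∂_2 = 10, rank ∂_3 = 0 ⇒ b_2 = 10 − 10 − 0 = 0. So H_2 ≅ 0.

H_0 = Z,  H_1 = Z/2,  H_2 = 0.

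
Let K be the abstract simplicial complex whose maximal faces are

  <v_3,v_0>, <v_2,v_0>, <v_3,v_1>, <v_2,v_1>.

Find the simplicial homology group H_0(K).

H_0 = Z.

K has 4 vertices, 4 edges.
rank ∂_0 = 0, rank ∂_1 = 3 ⇒ b_0 = 4 − 0 − 3 = 1; all invariant factors of ∂_1 are 1 so no torsion. So H_0 ≅ Z.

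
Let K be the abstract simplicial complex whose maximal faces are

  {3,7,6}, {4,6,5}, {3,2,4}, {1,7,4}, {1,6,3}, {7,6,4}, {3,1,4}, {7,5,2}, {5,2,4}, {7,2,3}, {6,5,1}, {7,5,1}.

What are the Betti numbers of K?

Fix the vertex order 1 < 2 < 3 < 4 < 5 < 6 < 7 and write every simplex with vertices in increasing order. Then dim K = 2 and the simplices of K are:

  0-simplices (7): [1], [2], [3], [4], [5], [6], [7]
  1-simplices (18): [1,3], [1,4], [1,5], [1,6], [1,7], [2,3], [2,4], [2,5], [2,7], [3,4], [3,6], [3,7], [4,5], [4,6], [4,7], [5,6], [5,7], [6,7]
  2-simplices (12): [1,3,4], [1,3,6], [1,4,7], [1,5,6], [1,5,7], [2,3,4], [2,3,7], [2,4,5], [2,5,7], [3,6,7], [4,5,6], [4,6,7]

Hence C_0 ≅ Z^7, C_1 ≅ Z^18, C_2 ≅ Z^12.

Boundary ∂_1: C_1 → C_0 sends each edge [p,q] (with p < q) to q − p. For instance
  ∂[5,6] = [6] − [5].
This gives a 7×18 integer matrix of rank 6; reducing to Smith normal form yields diagonal entries (1,1,1,1,1,1).

Boundary ∂_2: C_2 → C_1 sends each 2-simplex [p,q,r] to [q,r] − [p,r] + [p,q]. For instance
  ∂[1,5,6] = [5,6] − [1,6] + [1,5],
  ∂[1,5,7] = [5,7] − [1,7] + [1,5].
As a 18×12 matrix over Z this has rank 12, with invariant factors (1,1,1,1,1,1,1,1,1,1,1,2).

Computing H_k = (kernel of ∂_k) / (image of ∂_{k+1}):

  H_0: rank C_0 − rank ∂_1 = 7 − 6 = 1, and the invariant factors of ∂_1 are all 1, so H_0 = Z.
  H_1: rank ker ∂_1 − rank ∂_2 = (18 − 6) − 12 = 0, and ∂_2 has invariant factor 2 > 1, so H_1 = Z/2Z.
  H_2: rank ker ∂_2 − rank ∂_3 = (12 − 12) − 0 = 0, and there is no ∂_3, so H_2 = 0.

(K is a triangulation of the real projective plane RP^2.)

Hence the Betti numbers are b_0 = 1, b_1 = 0, b_2 = 0.

b_0 = 1, b_1 = 0, b_2 = 0.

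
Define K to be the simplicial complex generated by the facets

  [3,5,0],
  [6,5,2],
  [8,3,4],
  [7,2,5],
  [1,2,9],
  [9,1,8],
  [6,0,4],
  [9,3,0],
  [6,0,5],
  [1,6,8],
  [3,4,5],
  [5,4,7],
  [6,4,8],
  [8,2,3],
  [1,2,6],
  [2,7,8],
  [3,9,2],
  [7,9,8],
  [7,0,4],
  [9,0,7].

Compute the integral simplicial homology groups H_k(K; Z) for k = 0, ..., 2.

K has 10 vertices, 30 edges, 20 triangles.
rank ∂_0 = 0, rank ∂_1 = 9 ⇒ b_0 = 10 − 0 − 9 = 1; all invariant factors of ∂_1 are 1 so no torsion. So H_0 = Z.
rank ∂_1 = 9, rank ∂_2 = 20 ⇒ b_1 = 30 − 9 − 20 = 1; ∂_2 has invariant factor(s) [2] giving torsion. So H_1 = Z ⊕ Z/2Z.
rank ∂_2 = 20, rank ∂_3 = 0 ⇒ b_2 = 20 − 20 − 0 = 0. So H_2 = 0.

H_0 = Z,  H_1 = Z ⊕ Z/2Z,  H_2 = 0.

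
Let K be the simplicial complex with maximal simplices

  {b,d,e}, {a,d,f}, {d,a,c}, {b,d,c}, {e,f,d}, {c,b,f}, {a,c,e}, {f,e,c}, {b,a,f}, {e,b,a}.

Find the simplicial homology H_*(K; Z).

Take the total order a < b < c < d < e < f on the vertex set. Then K (dimension 2) consists of the simplices:

  0-simplices (6): a, b, c, d, e, f
  1-simplices (15): ab, ac, ad, ae, af, bc, bd, be, bf, cd, ce, cf, de, df, ef
  2-simplices (10): abe, abf, acd, ace, adf, bcd, bcf, bde, cef, def

Hence C_0 ≅ Z^6, C_1 ≅ Z^15, C_2 ≅ Z^10.

Boundary ∂_1: C_1 → C_0 maps an edge to its endpoints' difference, ∂[p,q] = q − p. For instance
  ∂be = e − b.
The 6×15 boundary matrix has rank 5 and Smith normal form diag(1,1,1,1,1).

The boundary map ∂_2: C_2 → C_1 maps a triangle to the signed sum of its edges. For instance
  ∂ace = ce − ae + ac,
  ∂def = ef − df + de.
The resulting 15×10 matrix has rank 10, and its Smith normal form has invariant factors (1,1,1,1,1,1,1,1,1,2).

From H_k ≅ ker(∂_k) / im(∂_{k+1}) we obtain:

  H_0: rank C_0 − rank ∂_1 = 6 − 5 = 1, and the invariant factors of ∂_1 are all 1, so H_0 ≅ Z.
  H_1: rank ker ∂_1 − rank ∂_2 = (15 − 5) − 10 = 0, and ∂_2 has invariant factor 2 > 1, so H_1 ≅ Z/2.
  H_2: rank ker ∂_2 − rank ∂_3 = (10 − 10) − 0 = 0, and there is no ∂_3, so H_2 ≅ 0.

H_0 = Z,  H_1 = Z/2,  H_2 = 0.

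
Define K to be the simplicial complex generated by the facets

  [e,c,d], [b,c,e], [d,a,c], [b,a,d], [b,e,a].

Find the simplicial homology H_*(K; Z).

Fix the vertex order a < b < c < d < e and write every simplex with vertices in increasing order. Then dim K = 2 and the simplices of K are:

  0-simplices (5): a, b, c, d, e
  1-simplices (10): ab, ac, ad, ae, bc, bd, be, cd, ce, de
  2-simplices (5): abd, abe, acd, bce, cde

so the chain groups are C_0 ≅ Z^5, C_1 ≅ Z^10, C_2 ≅ Z^5.

Boundary ∂_1: C_1 → C_0 sends each edge [p,q] (with p < q) to q − p. For instance
  ∂bd = d − b.
The 5×10 boundary matrix has rank 4 and Smith normal form diag(1,1,1,1).

∂_2: C_2 → C_1 acts by ∂[p,q,r] = [q,r] − [p,r] + [p,q]. For instance
  ∂bce = ce − be + bc,
  ∂abe = be − ae + ab.
The 10×5 boundary matrix has rank 5 and Smith normal form diag(1,1,1,1,1).

From H_k ≅ ker(∂_k) / im(∂_{k+1}) we obtain:

  H_0: rank C_0 − rank ∂_1 = 5 − 4 = 1, and the invariant factors of ∂_1 are all 1, so H_0 ≅ Z.
  H_1: rank ker ∂_1 − rank ∂_2 = (10 − 4) − 5 = 1, and the invariant factors of ∂_2 are all 1, so H_1 ≅ Z.
  H_2: rank ker ∂_2 − rank ∂_3 = (5 − 5) − 0 = 0, and there is no ∂_3, so H_2 ≅ 0.

(K is a triangulation of the Möbius band.)

H_0 = Z,  H_1 = Z,  H_2 = 0.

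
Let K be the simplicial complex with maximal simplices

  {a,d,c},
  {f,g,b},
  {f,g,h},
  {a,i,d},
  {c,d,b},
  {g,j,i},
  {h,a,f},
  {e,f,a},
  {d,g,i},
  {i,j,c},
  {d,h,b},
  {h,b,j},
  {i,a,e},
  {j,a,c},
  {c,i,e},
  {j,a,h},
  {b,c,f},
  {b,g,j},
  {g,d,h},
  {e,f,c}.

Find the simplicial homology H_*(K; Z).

H_0 = Z,  H_1 = Z ⊕ Z_2,  H_2 = 0.

Order the vertices as a < b < c < d < e < f < g < h < i < j. Listing each simplex with vertices in this order, K has dimension 2 with simplices:

  0-simplices (10): a, b, c, d, e, f, g, h, i, j
  1-simplices (30): ac, ad, ae, af, ah, ai, aj, bc, bd, bf, bg, bh, bj, cd, ce, cf, ci, cj, dg, dh, di, ef, ei, fg, fh, gh, gi, gj, hj, ij
  2-simplices (20): acd, acj, adi, aef, aei, afh, ahj, bcd, bcf, bdh, bfg, bgj, bhj, cef, cei, cij, dgh, dgi, fgh, gij

giving chain groups C_0 ≅ Z^10, C_1 ≅ Z^30, C_2 ≅ Z^20.

∂_1: C_1 → C_0 sends each edge [p,q] (with p < q) to q − p. For instance
  ∂ad = d − a.
The resulting 10×30 matrix has rank 9, and its Smith normal form has invariant factors (1,1,1,1,1,1,1,1,1).

∂_2: C_2 → C_1 acts by ∂[p,q,r] = [q,r] − [p,r] + [p,q]. For instance
  ∂acj = cj − aj + ac,
  ∂dgh = gh − dh + dg.
The resulting 30×20 matrix has rank 20, and its Smith normal form has invariant factors (1,1,1,1,1,1,1,1,1,1,1,1,1,1,1,1,1,1,1,2).

Now H_k = ker ∂_k / im ∂_{k+1}, so:

  H_0: rank C_0 − rank ∂_1 = 10 − 9 = 1, and the invariant factors of ∂_1 are all 1, so H_0 ≅ Z.
  H_1: rank ker ∂_1 − rank ∂_2 = (30 − 9) − 20 = 1, and ∂_2 has invariant factor 2 > 1, so H_1 ≅ Z ⊕ Z_2.
  H_2: rank ker ∂_2 − rank ∂_3 = (20 − 20) − 0 = 0, and there is no ∂_3, so H_2 ≅ 0.

As a check, the Euler characteristic is 10 − 30 + 20 = 0, which agrees with 1 − 1 + 0 = 0.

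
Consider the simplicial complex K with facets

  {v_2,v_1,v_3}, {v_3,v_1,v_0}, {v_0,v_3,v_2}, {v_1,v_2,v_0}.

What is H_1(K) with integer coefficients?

Fix the vertex order v_0 < v_1 < v_2 < v_3 and write every simplex with vertices in increasing order. Then dim K = 2 and the simplices of K are:

  0-simplices (4): [v_0], [v_1], [v_2], [v_3]
  1-simplices (6): [v_0,v_1], [v_0,v_2], [v_0,v_3], [v_1,v_2], [v_1,v_3], [v_2,v_3]
  2-simplices (4): [v_0,v_1,v_2], [v_0,v_1,v_3], [v_0,v_2,v_3], [v_1,v_2,v_3]

so the chain groups are C_0 ≅ Z^4, C_1 ≅ Z^6, C_2 ≅ Z^4.

The boundary map ∂_1: C_1 → C_0 maps an edge to its endpoints' difference, ∂[p,q] = q − p. For instance
  ∂[v_1,v_3] = [v_3] − [v_1].
As a 4×6 matrix over Z this has rank 3, with invariant factors (1,1,1).

Boundary ∂_2: C_2 → C_1 maps a triangle to the signed sum of its edges. For instance
  ∂[v_0,v_2,v_3] = [v_2,v_3] − [v_0,v_3] + [v_0,v_2],
  ∂[v_0,v_1,v_3] = [v_1,v_3] − [v_0,v_3] + [v_0,v_1].
The 6×4 boundary matrix has rank 3 and Smith normal form diag(1,1,1).

From H_k ≅ ker(∂_k) / im(∂_{k+1}) we obtain:

  H_1: rank ker ∂_1 − rank ∂_2 = (6 − 3) − 3 = 0, and the invariant factors of ∂_2 are all 1, so H_1 = 0.

H_1 ≅ 0.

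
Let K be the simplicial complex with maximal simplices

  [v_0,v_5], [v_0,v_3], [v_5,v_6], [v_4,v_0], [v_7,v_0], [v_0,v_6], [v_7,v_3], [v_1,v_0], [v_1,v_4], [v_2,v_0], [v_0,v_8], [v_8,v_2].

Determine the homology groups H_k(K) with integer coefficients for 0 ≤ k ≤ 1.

K has 9 vertices, 12 edges.
rank ∂_0 = 0, rank ∂_1 = 8 ⇒ b_0 = 9 − 0 − 8 = 1; all invariant factors of ∂_1 are 1 so no torsion. So H_0 ≅ Z.
rank ∂_1 = 8, rank ∂_2 = 0 ⇒ b_1 = 12 − 8 − 0 = 4. So H_1 ≅ Z^4.

H_0 = Z,  H_1 = Z^4.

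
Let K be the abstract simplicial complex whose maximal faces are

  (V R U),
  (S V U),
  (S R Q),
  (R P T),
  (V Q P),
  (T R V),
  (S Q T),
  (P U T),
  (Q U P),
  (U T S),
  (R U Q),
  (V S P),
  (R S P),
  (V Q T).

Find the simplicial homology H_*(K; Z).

K has 7 vertices, 21 edges, 14 triangles.
rank ∂_0 = 0, rank ∂_1 = 6 ⇒ b_0 = 7 − 0 − 6 = 1; all invariant factors of ∂_1 are 1 so no torsion. So H_0 = Z.
rank ∂_1 = 6, rank ∂_2 = 13 ⇒ b_1 = 21 − 6 − 13 = 2; all invariant factors of ∂_2 are 1 so no torsion. So H_1 = Z^2.
rank ∂_2 = 13, rank ∂_3 = 0 ⇒ b_2 = 14 − 13 − 0 = 1. So H_2 = Z.

H_0 ≅ Z,  H_1 ≅ Z^2,  H_2 ≅ Z.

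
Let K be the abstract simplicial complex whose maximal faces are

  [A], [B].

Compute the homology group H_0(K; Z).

H_0 = Z^2.

Order the vertices as A < B. Listing each simplex with vertices in this order, K has dimension 0 with simplices:

  0-simplices (2): A, B

Hence C_0 ≅ Z^2.

Computing H_k = (kernel of ∂_k) / (image of ∂_{k+1}):

  H_0: rank C_0 − rank ∂_1 = 2 − 0 = 2, and there is no ∂_1, so H_0 ≅ Z^2.

(K is a triangulation of a set of 2 points.)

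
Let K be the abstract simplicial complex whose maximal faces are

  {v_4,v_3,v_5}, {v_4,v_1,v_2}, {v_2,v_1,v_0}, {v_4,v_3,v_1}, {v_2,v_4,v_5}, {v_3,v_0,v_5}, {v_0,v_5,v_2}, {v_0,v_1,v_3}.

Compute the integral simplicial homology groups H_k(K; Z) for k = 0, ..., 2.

Order the vertices as v_0 < v_1 < v_2 < v_3 < v_4 < v_5. Listing each simplex with vertices in this order, K has dimension 2 with simplices:

  0-simplices (6): [v_0], [v_1], [v_2], [v_3], [v_4], [v_5]
  1-simplices (12): [v_0,v_1], [v_0,v_2], [v_0,v_3], [v_0,v_5], [v_1,v_2], [v_1,v_3], [v_1,v_4], [v_2,v_4], [v_2,v_5], [v_3,v_4], [v_3,v_5], [v_4,v_5]
  2-simplices (8): [v_0,v_1,v_2], [v_0,v_1,v_3], [v_0,v_2,v_5], [v_0,v_3,v_5], [v_1,v_2,v_4], [v_1,v_3,v_4], [v_2,v_4,v_5], [v_3,v_4,v_5]

so the chain groups are C_0 ≅ Z^6, C_1 ≅ Z^12, C_2 ≅ Z^8.

Boundary ∂_1: C_1 → C_0 maps an edge to its endpoints' difference, ∂[p,q] = q − p. For instance
  ∂[v_0,v_5] = [v_5] − [v_0].
This gives a 6×12 integer matrix of rank 5; reducing to Smith normal form yields diagonal entries (1,1,1,1,1).

∂_2: C_2 → C_1 sends each 2-simplex [p,q,r] to [q,r] − [p,r] + [p,q]. For instance
  ∂[v_0,v_2,v_5] = [v_2,v_5] − [v_0,v_5] + [v_0,v_2],
  ∂[v_0,v_1,v_3] = [v_1,v_3] − [v_0,v_3] + [v_0,v_1].
This gives a 12×8 integer matrix of rank 7; reducing to Smith normal form yields diagonal entries (1,1,1,1,1,1,1).

From H_k ≅ ker(∂_k) / im(∂_{k+1}) we obtain:

  H_0: rank C_0 − rank ∂_1 = 6 − 5 = 1, and the invariant factors of ∂_1 are all 1, so H_0 ≅ Z.
  H_1: rank ker ∂_1 − rank ∂_2 = (12 − 5) − 7 = 0, and the invariant factors of ∂_2 are all 1, so H_1 ≅ 0.
  H_2: rank ker ∂_2 − rank ∂_3 = (8 − 7) − 0 = 1, and there is no ∂_3, so H_2 ≅ Z.

(K is a triangulation of the 2-sphere S^2.)

H_0 = Z,  H_1 = 0,  H_2 = Z.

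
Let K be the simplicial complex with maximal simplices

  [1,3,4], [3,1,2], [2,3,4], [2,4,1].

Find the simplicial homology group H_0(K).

H_0 = Z.

We work with the vertex ordering 1 < 2 < 3 < 4. The simplices of K, each written with vertices in increasing order, are:

  0-simplices (4): [1], [2], [3], [4]
  1-simplices (6): [1,2], [1,3], [1,4], [2,3], [2,4], [3,4]
  2-simplices (4): [1,2,3], [1,2,4], [1,3,4], [2,3,4]

so the chain groups are C_0 ≅ Z^4, C_1 ≅ Z^6, C_2 ≅ Z^4.

∂_1: C_1 → C_0 is given by ∂[p,q] = [q] − [p]. For instance
  ∂[1,3] = [3] − [1].
As a 4×6 matrix over Z this has rank 3, with invariant factors (1,1,1).

The boundary map ∂_2: C_2 → C_1 sends each 2-simplex [p,q,r] to [q,r] − [p,r] + [p,q]. For instance
  ∂[1,2,3] = [2,3] − [1,3] + [1,2],
  ∂[1,3,4] = [3,4] − [1,4] + [1,3].
This gives a 6×4 integer matrix of rank 3; reducing to Smith normal form yields diagonal entries (1,1,1).

Now H_k = ker ∂_k / im ∂_{k+1}, so:

  H_0: rank C_0 − rank ∂_1 = 4 − 3 = 1, and the invariant factors of ∂_1 are all 1, so H_0 = Z.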